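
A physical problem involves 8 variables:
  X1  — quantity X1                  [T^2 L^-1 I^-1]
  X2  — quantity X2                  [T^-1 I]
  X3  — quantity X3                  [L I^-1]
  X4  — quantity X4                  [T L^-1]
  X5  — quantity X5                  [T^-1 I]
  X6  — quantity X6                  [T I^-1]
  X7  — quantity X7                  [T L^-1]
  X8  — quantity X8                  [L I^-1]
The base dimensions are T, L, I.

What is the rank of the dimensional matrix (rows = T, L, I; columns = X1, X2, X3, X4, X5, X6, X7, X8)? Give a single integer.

Write exponents as rows T,L,I / cols X1,X2,X3,X4,X5,X6,X7,X8:
  T: [ 2 -1  0  1 -1  1  1  0]
  L: [-1  0  1 -1  0  0 -1  1]
  I: [-1  1 -1  0  1 -1  0 -1]
Row reduction gives pivot columns X1,X2; rank = 2

2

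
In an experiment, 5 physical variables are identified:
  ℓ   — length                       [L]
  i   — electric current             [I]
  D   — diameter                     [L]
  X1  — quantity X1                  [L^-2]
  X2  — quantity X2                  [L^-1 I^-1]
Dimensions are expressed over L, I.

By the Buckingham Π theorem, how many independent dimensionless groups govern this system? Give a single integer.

Write exponents as rows L,I / cols ℓ,i,D,X1,X2:
  L: [ 1  0  1 -2 -1]
  I: [ 0  1  0  0 -1]
Row reduction gives pivot columns ℓ,i; rank = 2
5 vars − rank 2 = 3 Π groups

3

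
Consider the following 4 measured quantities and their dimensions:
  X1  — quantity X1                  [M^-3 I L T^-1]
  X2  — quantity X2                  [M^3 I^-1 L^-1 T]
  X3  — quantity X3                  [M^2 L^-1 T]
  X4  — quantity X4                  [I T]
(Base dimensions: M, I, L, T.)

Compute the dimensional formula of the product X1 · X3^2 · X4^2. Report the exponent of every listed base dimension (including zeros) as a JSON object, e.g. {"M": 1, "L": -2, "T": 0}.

{"M": 1, "I": 3, "L": -1, "T": 3}

Exponent matrix [M,I,L,T] × [X1,X2,X3,X4]:
  M: [-3  3  2  0]
  I: [ 1 -1  0  1]
  L: [ 1 -1 -1  0]
  T: [-1  1  1  1]
  [M]: (1)·-3+(2)·2+(2)·0 = 1
  [I]: (1)·1+(2)·0+(2)·1 = 3
  [L]: (1)·1+(2)·-1+(2)·0 = -1
  [T]: (1)·-1+(2)·1+(2)·1 = 3
⇒ M I^3 L^-1 T^3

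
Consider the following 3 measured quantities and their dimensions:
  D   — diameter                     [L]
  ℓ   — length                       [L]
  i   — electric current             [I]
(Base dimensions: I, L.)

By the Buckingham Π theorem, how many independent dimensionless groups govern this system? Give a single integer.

1

Exponent matrix [I,L] × [D,ℓ,i]:
  I: [ 0  0  1]
  L: [ 1  1  0]
RREF → pivots at {D,i} ⇒ r = 2
n=3, r=2 ⇒ 1 dimensionless group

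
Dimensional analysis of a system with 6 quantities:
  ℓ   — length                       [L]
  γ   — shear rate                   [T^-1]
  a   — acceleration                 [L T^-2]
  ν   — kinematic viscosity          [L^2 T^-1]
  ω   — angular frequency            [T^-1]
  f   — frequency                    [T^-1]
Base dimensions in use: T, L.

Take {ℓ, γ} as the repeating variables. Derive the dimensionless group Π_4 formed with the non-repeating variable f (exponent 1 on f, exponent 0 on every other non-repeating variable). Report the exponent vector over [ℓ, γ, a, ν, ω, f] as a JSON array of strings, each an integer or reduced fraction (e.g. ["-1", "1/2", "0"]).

["0", "-1", "0", "0", "0", "1"]

Dimensional matrix (T×L by ℓ×γ×a×ν×ω×f):
  T: [ 0 -1 -2 -1 -1 -1]
  L: [ 1  0  1  2  0  0]
Row reduction gives pivot columns ℓ,γ; rank = 2
Pivot set = {ℓ,γ}, free = {a,ν,ω,f}
RREF:
  r0: [   1    0    1    2    0    0]
  r1: [   0    1    2    1    1    1]
Fix exponent of f at 1, a at 0, ν at 0, ω at 0; solve each RREF row for its pivot's exponent:
  r0: exp(ℓ) + (0)·1 = 0 ⇒ exp(ℓ) = 0
  r1: exp(γ) + (1)·1 = 0 ⇒ exp(γ) = -1
Π_4 = γ^-1 · f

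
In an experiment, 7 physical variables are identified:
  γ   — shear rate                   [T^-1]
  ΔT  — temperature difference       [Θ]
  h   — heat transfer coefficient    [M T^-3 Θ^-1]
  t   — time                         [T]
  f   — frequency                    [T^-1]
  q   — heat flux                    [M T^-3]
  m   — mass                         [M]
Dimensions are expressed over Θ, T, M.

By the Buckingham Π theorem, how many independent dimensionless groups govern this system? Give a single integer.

4

Dimensional matrix (Θ×T×M by γ×ΔT×h×t×f×q×m):
  Θ: [ 0  1 -1  0  0  0  0]
  T: [-1  0 -3  1 -1 -3  0]
  M: [ 0  0  1  0  0  1  1]
Row reduction gives pivot columns γ,ΔT,h; rank = 3
7 vars − rank 3 = 4 Π groups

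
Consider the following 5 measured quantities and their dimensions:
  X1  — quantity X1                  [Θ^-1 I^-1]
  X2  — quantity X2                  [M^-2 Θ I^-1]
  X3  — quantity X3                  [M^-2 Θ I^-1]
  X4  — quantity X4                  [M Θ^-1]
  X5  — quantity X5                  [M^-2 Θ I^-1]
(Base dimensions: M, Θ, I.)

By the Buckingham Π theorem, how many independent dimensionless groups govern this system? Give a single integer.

3

Exponent matrix [M,Θ,I] × [X1,X2,X3,X4,X5]:
  M: [ 0 -2 -2  1 -2]
  Θ: [-1  1  1 -1  1]
  I: [-1 -1 -1  0 -1]
Row reduction gives pivot columns X1,X2; rank = 2
5 vars − rank 2 = 3 Π groups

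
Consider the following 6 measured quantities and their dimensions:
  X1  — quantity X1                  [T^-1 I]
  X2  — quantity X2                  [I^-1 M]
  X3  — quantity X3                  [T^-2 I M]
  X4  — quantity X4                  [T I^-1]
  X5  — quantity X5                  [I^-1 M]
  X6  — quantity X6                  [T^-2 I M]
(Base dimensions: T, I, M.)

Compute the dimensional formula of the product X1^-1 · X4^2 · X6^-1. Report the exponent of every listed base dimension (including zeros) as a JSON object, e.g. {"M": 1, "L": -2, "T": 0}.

{"T": 5, "I": -4, "M": -1}

Exponent matrix [T,I,M] × [X1,X2,X3,X4,X5,X6]:
  T: [-1  0 -2  1  0 -2]
  I: [ 1 -1  1 -1 -1  1]
  M: [ 0  1  1  0  1  1]
  [T]: (-1)·-1+(2)·1+(-1)·-2 = 5
  [I]: (-1)·1+(2)·-1+(-1)·1 = -4
  [M]: (-1)·0+(2)·0+(-1)·1 = -1
⇒ T^5 I^-4 M^-1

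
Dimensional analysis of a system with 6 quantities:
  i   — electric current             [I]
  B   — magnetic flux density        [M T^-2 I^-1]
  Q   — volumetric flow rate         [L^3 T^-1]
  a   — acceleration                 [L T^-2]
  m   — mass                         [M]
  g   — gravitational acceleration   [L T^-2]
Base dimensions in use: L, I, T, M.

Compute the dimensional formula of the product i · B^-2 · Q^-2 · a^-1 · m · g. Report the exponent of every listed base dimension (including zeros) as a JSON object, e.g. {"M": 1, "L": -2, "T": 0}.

{"L": -6, "I": 3, "T": 6, "M": -1}

Exponent matrix [L,I,T,M] × [i,B,Q,a,m,g]:
  L: [ 0  0  3  1  0  1]
  I: [ 1 -1  0  0  0  0]
  T: [ 0 -2 -1 -2  0 -2]
  M: [ 0  1  0  0  1  0]
  [L]: (1)·0+(-2)·0+(-2)·3+(-1)·1+(1)·0+(1)·1 = -6
  [I]: (1)·1+(-2)·-1+(-2)·0+(-1)·0+(1)·0+(1)·0 = 3
  [T]: (1)·0+(-2)·-2+(-2)·-1+(-1)·-2+(1)·0+(1)·-2 = 6
  [M]: (1)·0+(-2)·1+(-2)·0+(-1)·0+(1)·1+(1)·0 = -1
⇒ L^-6 I^3 T^6 M^-1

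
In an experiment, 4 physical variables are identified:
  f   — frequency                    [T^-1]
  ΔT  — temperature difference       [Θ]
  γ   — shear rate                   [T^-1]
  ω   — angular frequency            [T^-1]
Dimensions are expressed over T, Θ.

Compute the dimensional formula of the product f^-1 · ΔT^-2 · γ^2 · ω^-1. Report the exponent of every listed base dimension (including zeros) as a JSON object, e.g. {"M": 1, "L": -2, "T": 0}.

{"T": 0, "Θ": -2}

Write exponents as rows T,Θ / cols f,ΔT,γ,ω:
  T: [-1  0 -1 -1]
  Θ: [ 0  1  0  0]
  [T]: (-1)·-1+(-2)·0+(2)·-1+(-1)·-1 = 0
  [Θ]: (-1)·0+(-2)·1+(2)·0+(-1)·0 = -2
⇒ Θ^-2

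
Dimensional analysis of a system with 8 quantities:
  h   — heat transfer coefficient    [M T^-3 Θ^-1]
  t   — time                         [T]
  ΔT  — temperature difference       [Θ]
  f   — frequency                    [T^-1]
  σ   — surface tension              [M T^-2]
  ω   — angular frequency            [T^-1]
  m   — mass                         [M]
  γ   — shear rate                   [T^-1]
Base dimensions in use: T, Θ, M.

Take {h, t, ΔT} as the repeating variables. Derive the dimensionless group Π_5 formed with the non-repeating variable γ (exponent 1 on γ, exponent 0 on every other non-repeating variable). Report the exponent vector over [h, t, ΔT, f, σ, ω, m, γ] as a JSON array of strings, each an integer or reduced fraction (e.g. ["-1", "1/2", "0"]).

Write exponents as rows T,Θ,M / cols h,t,ΔT,f,σ,ω,m,γ:
  T: [-3  1  0 -1 -2 -1  0 -1]
  Θ: [-1  0  1  0  0  0  0  0]
  M: [ 1  0  0  0  1  0  1  0]
RREF → pivots at {h,t,ΔT} ⇒ r = 3
Pivot set = {h,t,ΔT}, free = {f,σ,ω,m,γ}
RREF:
  r0: [   1    0    0    0    1    0    1    0]
  r1: [   0    1    0   -1    1   -1    3   -1]
  r2: [   0    0    1    0    1    0    1    0]
Fix exponent of γ at 1, f at 0, σ at 0, ω at 0, m at 0; solve each RREF row for its pivot's exponent:
  r0: exp(h) + (0)·1 = 0 ⇒ exp(h) = 0
  r1: exp(t) + (-1)·1 = 0 ⇒ exp(t) = 1
  r2: exp(ΔT) + (0)·1 = 0 ⇒ exp(ΔT) = 0
Π_5 = t · γ

["0", "1", "0", "0", "0", "0", "0", "1"]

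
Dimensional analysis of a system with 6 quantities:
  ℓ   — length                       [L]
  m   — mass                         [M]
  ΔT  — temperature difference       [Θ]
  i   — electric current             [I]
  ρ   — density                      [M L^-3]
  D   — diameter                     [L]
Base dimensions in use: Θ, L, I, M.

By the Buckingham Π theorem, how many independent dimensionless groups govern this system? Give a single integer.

2

Write exponents as rows Θ,L,I,M / cols ℓ,m,ΔT,i,ρ,D:
  Θ: [ 0  0  1  0  0  0]
  L: [ 1  0  0  0 -3  1]
  I: [ 0  0  0  1  0  0]
  M: [ 0  1  0  0  1  0]
RREF → pivots at {ℓ,m,ΔT,i} ⇒ r = 4
6 vars − rank 4 = 2 Π groups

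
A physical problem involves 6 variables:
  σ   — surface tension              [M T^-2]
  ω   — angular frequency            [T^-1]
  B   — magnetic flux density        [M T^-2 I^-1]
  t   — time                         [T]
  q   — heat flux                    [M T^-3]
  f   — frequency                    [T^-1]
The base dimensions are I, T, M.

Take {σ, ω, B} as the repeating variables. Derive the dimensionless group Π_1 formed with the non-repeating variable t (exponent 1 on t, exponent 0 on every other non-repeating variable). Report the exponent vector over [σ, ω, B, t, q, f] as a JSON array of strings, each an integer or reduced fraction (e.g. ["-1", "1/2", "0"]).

Exponent matrix [I,T,M] × [σ,ω,B,t,q,f]:
  I: [ 0  0 -1  0  0  0]
  T: [-2 -1 -2  1 -3 -1]
  M: [ 1  0  1  0  1  0]
Echelon form has 3 nonzero rows (pivots: σ,ω,B)
Pivot set = {σ,ω,B}, free = {t,q,f}
RREF:
  r0: [   1    0    0    0    1    0]
  r1: [   0    1    0   -1    1    1]
  r2: [   0    0    1    0    0    0]
Fix exponent of t at 1, q at 0, f at 0; solve each RREF row for its pivot's exponent:
  r0: exp(σ) + (0)·1 = 0 ⇒ exp(σ) = 0
  r1: exp(ω) + (-1)·1 = 0 ⇒ exp(ω) = 1
  r2: exp(B) + (0)·1 = 0 ⇒ exp(B) = 0
Π_1 = ω · t

["0", "1", "0", "1", "0", "0"]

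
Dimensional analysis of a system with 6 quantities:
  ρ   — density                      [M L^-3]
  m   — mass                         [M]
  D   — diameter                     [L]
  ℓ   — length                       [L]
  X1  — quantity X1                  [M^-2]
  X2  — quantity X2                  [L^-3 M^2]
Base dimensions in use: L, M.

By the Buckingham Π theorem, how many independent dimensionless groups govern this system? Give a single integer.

Dimensional matrix (L×M by ρ×m×D×ℓ×X1×X2):
  L: [-3  0  1  1  0 -3]
  M: [ 1  1  0  0 -2  2]
Row reduction gives pivot columns ρ,m; rank = 2
6 vars − rank 2 = 4 Π groups

4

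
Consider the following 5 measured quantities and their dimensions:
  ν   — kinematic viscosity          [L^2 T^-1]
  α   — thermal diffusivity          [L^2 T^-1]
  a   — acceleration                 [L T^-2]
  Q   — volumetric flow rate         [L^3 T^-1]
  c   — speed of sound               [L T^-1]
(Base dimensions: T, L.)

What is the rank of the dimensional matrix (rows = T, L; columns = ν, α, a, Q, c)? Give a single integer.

2

Dimensional matrix (T×L by ν×α×a×Q×c):
  T: [-1 -1 -2 -1 -1]
  L: [ 2  2  1  3  1]
Row reduction gives pivot columns ν,a; rank = 2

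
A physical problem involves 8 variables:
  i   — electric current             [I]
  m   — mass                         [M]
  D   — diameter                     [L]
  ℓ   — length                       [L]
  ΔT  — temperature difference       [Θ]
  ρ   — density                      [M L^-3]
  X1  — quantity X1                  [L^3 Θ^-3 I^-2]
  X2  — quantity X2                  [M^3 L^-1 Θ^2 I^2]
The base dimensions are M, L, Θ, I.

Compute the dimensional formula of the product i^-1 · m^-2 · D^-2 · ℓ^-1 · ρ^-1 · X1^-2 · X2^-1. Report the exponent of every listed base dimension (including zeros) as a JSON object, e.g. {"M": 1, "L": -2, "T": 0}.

{"M": -6, "L": -5, "Θ": 4, "I": 1}

Exponent matrix [M,L,Θ,I] × [i,m,D,ℓ,ΔT,ρ,X1,X2]:
  M: [ 0  1  0  0  0  1  0  3]
  L: [ 0  0  1  1  0 -3  3 -1]
  Θ: [ 0  0  0  0  1  0 -3  2]
  I: [ 1  0  0  0  0  0 -2  2]
  [M]: (-1)·0+(-2)·1+(-2)·0+(-1)·0+(-1)·1+(-2)·0+(-1)·3 = -6
  [L]: (-1)·0+(-2)·0+(-2)·1+(-1)·1+(-1)·-3+(-2)·3+(-1)·-1 = -5
  [Θ]: (-1)·0+(-2)·0+(-2)·0+(-1)·0+(-1)·0+(-2)·-3+(-1)·2 = 4
  [I]: (-1)·1+(-2)·0+(-2)·0+(-1)·0+(-1)·0+(-2)·-2+(-1)·2 = 1
⇒ M^-6 L^-5 Θ^4 I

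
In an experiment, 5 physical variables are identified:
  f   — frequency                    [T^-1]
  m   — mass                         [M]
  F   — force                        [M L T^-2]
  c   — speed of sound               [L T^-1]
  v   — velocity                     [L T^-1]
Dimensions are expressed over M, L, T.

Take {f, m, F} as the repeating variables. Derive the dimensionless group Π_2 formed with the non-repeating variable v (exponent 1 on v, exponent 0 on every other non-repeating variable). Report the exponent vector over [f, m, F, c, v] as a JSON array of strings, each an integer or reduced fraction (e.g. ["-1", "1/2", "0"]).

["1", "1", "-1", "0", "1"]

Exponent matrix [M,L,T] × [f,m,F,c,v]:
  M: [ 0  1  1  0  0]
  L: [ 0  0  1  1  1]
  T: [-1  0 -2 -1 -1]
Row reduction gives pivot columns f,m,F; rank = 3
Pivot set = {f,m,F}, free = {c,v}
RREF:
  r0: [   1    0    0   -1   -1]
  r1: [   0    1    0   -1   -1]
  r2: [   0    0    1    1    1]
Fix exponent of v at 1, c at 0; solve each RREF row for its pivot's exponent:
  r0: exp(f) + (-1)·1 = 0 ⇒ exp(f) = 1
  r1: exp(m) + (-1)·1 = 0 ⇒ exp(m) = 1
  r2: exp(F) + (1)·1 = 0 ⇒ exp(F) = -1
Π_2 = f · m · F^-1 · v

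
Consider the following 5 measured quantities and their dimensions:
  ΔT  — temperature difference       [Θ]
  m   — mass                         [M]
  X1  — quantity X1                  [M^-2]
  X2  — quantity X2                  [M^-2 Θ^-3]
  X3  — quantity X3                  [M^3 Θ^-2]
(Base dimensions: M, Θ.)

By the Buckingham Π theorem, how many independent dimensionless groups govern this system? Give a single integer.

3

Write exponents as rows M,Θ / cols ΔT,m,X1,X2,X3:
  M: [ 0  1 -2 -2  3]
  Θ: [ 1  0  0 -3 -2]
RREF → pivots at {ΔT,m} ⇒ r = 2
Π count = n − r = 5 − 2 = 3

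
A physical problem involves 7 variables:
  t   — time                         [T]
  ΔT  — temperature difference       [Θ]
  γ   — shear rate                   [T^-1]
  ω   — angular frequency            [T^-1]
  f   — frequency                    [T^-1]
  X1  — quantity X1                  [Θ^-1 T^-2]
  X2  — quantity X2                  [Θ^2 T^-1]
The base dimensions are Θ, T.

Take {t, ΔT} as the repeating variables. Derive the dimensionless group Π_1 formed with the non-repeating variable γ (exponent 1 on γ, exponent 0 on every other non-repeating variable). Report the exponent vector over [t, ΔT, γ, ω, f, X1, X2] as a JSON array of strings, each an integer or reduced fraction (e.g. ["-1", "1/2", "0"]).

["1", "0", "1", "0", "0", "0", "0"]

Exponent matrix [Θ,T] × [t,ΔT,γ,ω,f,X1,X2]:
  Θ: [ 0  1  0  0  0 -1  2]
  T: [ 1  0 -1 -1 -1 -2 -1]
Echelon form has 2 nonzero rows (pivots: t,ΔT)
Pivot set = {t,ΔT}, free = {γ,ω,f,X1,X2}
RREF:
  r0: [   1    0   -1   -1   -1   -2   -1]
  r1: [   0    1    0    0    0   -1    2]
Fix exponent of γ at 1, ω at 0, f at 0, X1 at 0, X2 at 0; solve each RREF row for its pivot's exponent:
  r0: exp(t) + (-1)·1 = 0 ⇒ exp(t) = 1
  r1: exp(ΔT) + (0)·1 = 0 ⇒ exp(ΔT) = 0
Π_1 = t · γ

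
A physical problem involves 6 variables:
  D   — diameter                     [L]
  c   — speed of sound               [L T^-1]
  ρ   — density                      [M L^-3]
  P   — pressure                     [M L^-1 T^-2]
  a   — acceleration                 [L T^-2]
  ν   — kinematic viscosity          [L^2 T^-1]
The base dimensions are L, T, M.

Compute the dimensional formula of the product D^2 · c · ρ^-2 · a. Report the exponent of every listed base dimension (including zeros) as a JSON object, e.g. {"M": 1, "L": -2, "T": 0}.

Exponent matrix [L,T,M] × [D,c,ρ,P,a,ν]:
  L: [ 1  1 -3 -1  1  2]
  T: [ 0 -1  0 -2 -2 -1]
  M: [ 0  0  1  1  0  0]
  [L]: (2)·1+(1)·1+(-2)·-3+(1)·1 = 10
  [T]: (2)·0+(1)·-1+(-2)·0+(1)·-2 = -3
  [M]: (2)·0+(1)·0+(-2)·1+(1)·0 = -2
⇒ L^10 T^-3 M^-2

{"L": 10, "T": -3, "M": -2}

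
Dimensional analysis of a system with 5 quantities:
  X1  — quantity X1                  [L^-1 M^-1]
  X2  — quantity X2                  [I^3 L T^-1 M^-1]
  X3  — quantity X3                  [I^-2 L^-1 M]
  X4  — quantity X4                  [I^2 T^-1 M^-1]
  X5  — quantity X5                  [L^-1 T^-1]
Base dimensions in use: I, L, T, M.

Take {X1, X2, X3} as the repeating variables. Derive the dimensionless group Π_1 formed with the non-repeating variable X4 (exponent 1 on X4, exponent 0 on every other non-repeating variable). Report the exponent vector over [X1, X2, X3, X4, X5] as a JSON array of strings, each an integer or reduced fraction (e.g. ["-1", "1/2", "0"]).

Dimensional matrix (I×L×T×M by X1×X2×X3×X4×X5):
  I: [ 0  3 -2  2  0]
  L: [-1  1 -1  0 -1]
  T: [ 0 -1  0 -1 -1]
  M: [-1 -1  1 -1  0]
Row reduction gives pivot columns X1,X2,X3; rank = 3
Repeat: X1,X2,X3; free: X4,X5
RREF:
  r0: [   1    0    0  1/2  1/2]
  r1: [   0    1    0    1    1]
  r2: [   0    0    1  1/2  3/2]
  r3: [   0    0    0    0    0]
Fix exponent of X4 at 1, X5 at 0; solve each RREF row for its pivot's exponent:
  r0: exp(X1) + (1/2)·1 = 0 ⇒ exp(X1) = -1/2
  r1: exp(X2) + (1)·1 = 0 ⇒ exp(X2) = -1
  r2: exp(X3) + (1/2)·1 = 0 ⇒ exp(X3) = -1/2
Π_1 = X1^(-1/2) · X2^-1 · X3^(-1/2) · X4

["-1/2", "-1", "-1/2", "1", "0"]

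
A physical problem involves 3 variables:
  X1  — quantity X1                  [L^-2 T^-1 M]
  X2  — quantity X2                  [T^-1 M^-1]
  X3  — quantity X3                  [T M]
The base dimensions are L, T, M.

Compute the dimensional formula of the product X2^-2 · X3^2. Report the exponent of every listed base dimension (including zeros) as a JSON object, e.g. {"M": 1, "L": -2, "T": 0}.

{"L": 0, "T": 4, "M": 4}

Dimensional matrix (L×T×M by X1×X2×X3):
  L: [-2  0  0]
  T: [-1 -1  1]
  M: [ 1 -1  1]
  [L]: (-2)·0+(2)·0 = 0
  [T]: (-2)·-1+(2)·1 = 4
  [M]: (-2)·-1+(2)·1 = 4
⇒ T^4 M^4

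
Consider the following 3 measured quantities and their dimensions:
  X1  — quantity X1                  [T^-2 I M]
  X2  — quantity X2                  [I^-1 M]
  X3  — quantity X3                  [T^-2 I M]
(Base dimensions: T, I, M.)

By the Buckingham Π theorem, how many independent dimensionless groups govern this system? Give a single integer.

Write exponents as rows T,I,M / cols X1,X2,X3:
  T: [-2  0 -2]
  I: [ 1 -1  1]
  M: [ 1  1  1]
Row reduction gives pivot columns X1,X2; rank = 2
3 vars − rank 2 = 1 Π group

1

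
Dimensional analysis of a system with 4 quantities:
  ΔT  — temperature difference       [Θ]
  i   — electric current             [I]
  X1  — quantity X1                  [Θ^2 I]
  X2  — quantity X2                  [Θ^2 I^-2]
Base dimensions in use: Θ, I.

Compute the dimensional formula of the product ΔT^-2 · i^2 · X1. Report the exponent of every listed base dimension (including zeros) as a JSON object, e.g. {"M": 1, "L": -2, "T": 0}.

Dimensional matrix (Θ×I by ΔT×i×X1×X2):
  Θ: [ 1  0  2  2]
  I: [ 0  1  1 -2]
  [Θ]: (-2)·1+(2)·0+(1)·2 = 0
  [I]: (-2)·0+(2)·1+(1)·1 = 3
⇒ I^3

{"Θ": 0, "I": 3}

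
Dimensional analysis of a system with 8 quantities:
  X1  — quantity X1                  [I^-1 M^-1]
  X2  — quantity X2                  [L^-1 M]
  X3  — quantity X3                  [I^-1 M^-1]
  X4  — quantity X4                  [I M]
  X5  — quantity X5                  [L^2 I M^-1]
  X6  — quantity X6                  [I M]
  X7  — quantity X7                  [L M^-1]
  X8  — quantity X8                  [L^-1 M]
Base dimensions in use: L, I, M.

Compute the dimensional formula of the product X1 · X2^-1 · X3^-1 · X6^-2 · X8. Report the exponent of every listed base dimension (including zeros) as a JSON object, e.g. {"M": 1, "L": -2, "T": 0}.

Dimensional matrix (L×I×M by X1×X2×X3×X4×X5×X6×X7×X8):
  L: [ 0 -1  0  0  2  0  1 -1]
  I: [-1  0 -1  1  1  1  0  0]
  M: [-1  1 -1  1 -1  1 -1  1]
  [L]: (1)·0+(-1)·-1+(-1)·0+(-2)·0+(1)·-1 = 0
  [I]: (1)·-1+(-1)·0+(-1)·-1+(-2)·1+(1)·0 = -2
  [M]: (1)·-1+(-1)·1+(-1)·-1+(-2)·1+(1)·1 = -2
⇒ I^-2 M^-2

{"L": 0, "I": -2, "M": -2}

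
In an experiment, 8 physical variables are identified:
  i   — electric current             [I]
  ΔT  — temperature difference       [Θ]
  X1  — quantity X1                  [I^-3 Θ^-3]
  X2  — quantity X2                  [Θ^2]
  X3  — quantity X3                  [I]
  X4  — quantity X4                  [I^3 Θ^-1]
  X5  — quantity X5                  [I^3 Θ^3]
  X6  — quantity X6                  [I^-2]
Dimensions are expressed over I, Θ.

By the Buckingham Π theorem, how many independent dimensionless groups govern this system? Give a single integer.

6

Write exponents as rows I,Θ / cols i,ΔT,X1,X2,X3,X4,X5,X6:
  I: [ 1  0 -3  0  1  3  3 -2]
  Θ: [ 0  1 -3  2  0 -1  3  0]
RREF → pivots at {i,ΔT} ⇒ r = 2
8 vars − rank 2 = 6 Π groups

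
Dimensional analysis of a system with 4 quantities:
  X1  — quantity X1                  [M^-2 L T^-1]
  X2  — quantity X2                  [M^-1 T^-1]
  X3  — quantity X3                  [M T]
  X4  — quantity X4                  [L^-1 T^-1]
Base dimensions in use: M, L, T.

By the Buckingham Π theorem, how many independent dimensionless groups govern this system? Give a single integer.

2

Dimensional matrix (M×L×T by X1×X2×X3×X4):
  M: [-2 -1  1  0]
  L: [ 1  0  0 -1]
  T: [-1 -1  1 -1]
Echelon form has 2 nonzero rows (pivots: X1,X2)
Π count = n − r = 4 − 2 = 2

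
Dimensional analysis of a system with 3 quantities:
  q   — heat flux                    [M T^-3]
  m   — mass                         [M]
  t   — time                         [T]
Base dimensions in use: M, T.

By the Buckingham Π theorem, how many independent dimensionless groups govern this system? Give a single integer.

Dimensional matrix (M×T by q×m×t):
  M: [ 1  1  0]
  T: [-3  0  1]
Row reduction gives pivot columns q,m; rank = 2
Π count = n − r = 3 − 2 = 1

1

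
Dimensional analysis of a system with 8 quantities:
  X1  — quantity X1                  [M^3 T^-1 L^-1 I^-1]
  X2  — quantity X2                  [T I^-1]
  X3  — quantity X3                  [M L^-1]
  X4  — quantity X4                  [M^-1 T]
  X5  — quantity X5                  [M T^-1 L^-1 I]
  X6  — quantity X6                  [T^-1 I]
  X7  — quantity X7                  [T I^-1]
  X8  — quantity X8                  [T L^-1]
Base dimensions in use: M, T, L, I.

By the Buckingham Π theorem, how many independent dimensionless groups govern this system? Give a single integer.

Write exponents as rows M,T,L,I / cols X1,X2,X3,X4,X5,X6,X7,X8:
  M: [ 3  0  1 -1  1  0  0  0]
  T: [-1  1  0  1 -1 -1  1  1]
  L: [-1  0 -1  0 -1  0  0 -1]
  I: [-1 -1  0  0  1  1 -1  0]
RREF → pivots at {X1,X2,X3} ⇒ r = 3
Π count = n − r = 8 − 3 = 5

5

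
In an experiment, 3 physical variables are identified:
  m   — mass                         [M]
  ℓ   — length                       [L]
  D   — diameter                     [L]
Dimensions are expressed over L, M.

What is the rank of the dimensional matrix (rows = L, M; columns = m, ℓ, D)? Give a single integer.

Dimensional matrix (L×M by m×ℓ×D):
  L: [ 0  1  1]
  M: [ 1  0  0]
RREF → pivots at {m,ℓ} ⇒ r = 2

2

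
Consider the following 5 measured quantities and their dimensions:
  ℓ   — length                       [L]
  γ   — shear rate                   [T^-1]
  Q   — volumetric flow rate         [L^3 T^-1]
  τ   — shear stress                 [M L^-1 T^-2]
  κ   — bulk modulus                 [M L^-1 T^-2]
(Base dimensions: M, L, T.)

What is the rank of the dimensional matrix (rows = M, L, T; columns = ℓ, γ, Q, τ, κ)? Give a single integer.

Write exponents as rows M,L,T / cols ℓ,γ,Q,τ,κ:
  M: [ 0  0  0  1  1]
  L: [ 1  0  3 -1 -1]
  T: [ 0 -1 -1 -2 -2]
Echelon form has 3 nonzero rows (pivots: ℓ,γ,τ)

3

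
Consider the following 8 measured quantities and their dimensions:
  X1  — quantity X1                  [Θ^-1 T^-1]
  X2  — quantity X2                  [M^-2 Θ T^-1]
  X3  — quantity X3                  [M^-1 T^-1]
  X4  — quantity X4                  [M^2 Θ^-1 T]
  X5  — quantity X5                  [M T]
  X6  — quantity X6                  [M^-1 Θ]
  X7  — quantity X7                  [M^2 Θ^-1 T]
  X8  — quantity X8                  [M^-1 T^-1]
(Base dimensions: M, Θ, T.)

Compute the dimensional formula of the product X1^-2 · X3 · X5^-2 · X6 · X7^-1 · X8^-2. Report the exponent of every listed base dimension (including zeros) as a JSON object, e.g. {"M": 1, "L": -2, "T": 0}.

{"M": -4, "Θ": 4, "T": 0}

Exponent matrix [M,Θ,T] × [X1,X2,X3,X4,X5,X6,X7,X8]:
  M: [ 0 -2 -1  2  1 -1  2 -1]
  Θ: [-1  1  0 -1  0  1 -1  0]
  T: [-1 -1 -1  1  1  0  1 -1]
  [M]: (-2)·0+(1)·-1+(-2)·1+(1)·-1+(-1)·2+(-2)·-1 = -4
  [Θ]: (-2)·-1+(1)·0+(-2)·0+(1)·1+(-1)·-1+(-2)·0 = 4
  [T]: (-2)·-1+(1)·-1+(-2)·1+(1)·0+(-1)·1+(-2)·-1 = 0
⇒ M^-4 Θ^4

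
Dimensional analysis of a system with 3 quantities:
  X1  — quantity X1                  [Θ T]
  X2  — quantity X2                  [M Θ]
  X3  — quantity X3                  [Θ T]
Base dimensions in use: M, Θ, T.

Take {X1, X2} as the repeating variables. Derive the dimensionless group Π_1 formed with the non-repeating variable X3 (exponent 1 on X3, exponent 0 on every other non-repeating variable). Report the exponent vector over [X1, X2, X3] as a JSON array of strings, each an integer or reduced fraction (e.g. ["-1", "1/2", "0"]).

Exponent matrix [M,Θ,T] × [X1,X2,X3]:
  M: [ 0  1  0]
  Θ: [ 1  1  1]
  T: [ 1  0  1]
Echelon form has 2 nonzero rows (pivots: X1,X2)
Repeat: X1,X2; free: X3
RREF:
  r0: [   1    0    1]
  r1: [   0    1    0]
  r2: [   0    0    0]
Fix exponent of X3 at 1; solve each RREF row for its pivot's exponent:
  r0: exp(X1) + (1)·1 = 0 ⇒ exp(X1) = -1
  r1: exp(X2) + (0)·1 = 0 ⇒ exp(X2) = 0
Π_1 = X1^-1 · X3

["-1", "0", "1"]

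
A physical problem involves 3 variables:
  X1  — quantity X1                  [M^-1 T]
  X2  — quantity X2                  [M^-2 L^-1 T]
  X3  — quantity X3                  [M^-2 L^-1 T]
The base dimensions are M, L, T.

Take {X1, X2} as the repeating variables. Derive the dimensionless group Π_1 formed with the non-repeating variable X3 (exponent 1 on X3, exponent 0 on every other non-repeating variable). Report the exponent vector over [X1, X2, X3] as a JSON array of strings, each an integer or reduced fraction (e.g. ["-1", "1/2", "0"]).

Write exponents as rows M,L,T / cols X1,X2,X3:
  M: [-1 -2 -2]
  L: [ 0 -1 -1]
  T: [ 1  1  1]
RREF → pivots at {X1,X2} ⇒ r = 2
Repeat: X1,X2; free: X3
RREF:
  r0: [   1    0    0]
  r1: [   0    1    1]
  r2: [   0    0    0]
Fix exponent of X3 at 1; solve each RREF row for its pivot's exponent:
  r0: exp(X1) + (0)·1 = 0 ⇒ exp(X1) = 0
  r1: exp(X2) + (1)·1 = 0 ⇒ exp(X2) = -1
Π_1 = X2^-1 · X3

["0", "-1", "1"]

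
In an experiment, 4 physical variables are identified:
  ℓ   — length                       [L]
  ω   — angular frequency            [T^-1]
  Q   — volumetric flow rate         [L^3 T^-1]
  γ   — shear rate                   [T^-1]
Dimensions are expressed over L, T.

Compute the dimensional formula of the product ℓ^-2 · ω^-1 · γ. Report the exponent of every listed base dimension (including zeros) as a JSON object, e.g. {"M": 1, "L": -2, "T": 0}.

Dimensional matrix (L×T by ℓ×ω×Q×γ):
  L: [ 1  0  3  0]
  T: [ 0 -1 -1 -1]
  [L]: (-2)·1+(-1)·0+(1)·0 = -2
  [T]: (-2)·0+(-1)·-1+(1)·-1 = 0
⇒ L^-2

{"L": -2, "T": 0}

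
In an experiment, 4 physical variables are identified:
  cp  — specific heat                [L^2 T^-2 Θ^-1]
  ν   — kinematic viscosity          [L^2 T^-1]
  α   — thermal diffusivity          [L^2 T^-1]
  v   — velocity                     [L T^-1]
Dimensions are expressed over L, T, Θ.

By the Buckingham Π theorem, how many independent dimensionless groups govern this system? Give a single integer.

Exponent matrix [L,T,Θ] × [cp,ν,α,v]:
  L: [ 2  2  2  1]
  T: [-2 -1 -1 -1]
  Θ: [-1  0  0  0]
Row reduction gives pivot columns cp,ν,v; rank = 3
4 vars − rank 3 = 1 Π group

1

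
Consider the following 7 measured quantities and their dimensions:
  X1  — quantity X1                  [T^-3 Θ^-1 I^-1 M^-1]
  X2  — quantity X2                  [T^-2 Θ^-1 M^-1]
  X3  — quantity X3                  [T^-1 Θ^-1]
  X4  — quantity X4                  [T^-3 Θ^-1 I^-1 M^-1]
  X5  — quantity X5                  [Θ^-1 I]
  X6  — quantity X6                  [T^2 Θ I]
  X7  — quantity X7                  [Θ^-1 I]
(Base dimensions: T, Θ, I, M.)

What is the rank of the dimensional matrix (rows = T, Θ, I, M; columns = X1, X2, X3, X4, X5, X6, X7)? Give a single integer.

3

Exponent matrix [T,Θ,I,M] × [X1,X2,X3,X4,X5,X6,X7]:
  T: [-3 -2 -1 -3  0  2  0]
  Θ: [-1 -1 -1 -1 -1  1 -1]
  I: [-1  0  0 -1  1  1  1]
  M: [-1 -1  0 -1  0  0  0]
Row reduction gives pivot columns X1,X2,X3; rank = 3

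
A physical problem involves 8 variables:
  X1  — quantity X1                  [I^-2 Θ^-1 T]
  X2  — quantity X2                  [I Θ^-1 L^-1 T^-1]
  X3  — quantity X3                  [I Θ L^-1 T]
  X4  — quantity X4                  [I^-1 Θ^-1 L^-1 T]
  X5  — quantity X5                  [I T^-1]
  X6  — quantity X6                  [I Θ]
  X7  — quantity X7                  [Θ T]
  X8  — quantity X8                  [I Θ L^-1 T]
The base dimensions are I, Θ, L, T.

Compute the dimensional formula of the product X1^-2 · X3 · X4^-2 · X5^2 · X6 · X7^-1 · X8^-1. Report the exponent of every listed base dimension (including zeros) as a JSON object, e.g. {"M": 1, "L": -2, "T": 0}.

Exponent matrix [I,Θ,L,T] × [X1,X2,X3,X4,X5,X6,X7,X8]:
  I: [-2  1  1 -1  1  1  0  1]
  Θ: [-1 -1  1 -1  0  1  1  1]
  L: [ 0 -1 -1 -1  0  0  0 -1]
  T: [ 1 -1  1  1 -1  0  1  1]
  [I]: (-2)·-2+(1)·1+(-2)·-1+(2)·1+(1)·1+(-1)·0+(-1)·1 = 9
  [Θ]: (-2)·-1+(1)·1+(-2)·-1+(2)·0+(1)·1+(-1)·1+(-1)·1 = 4
  [L]: (-2)·0+(1)·-1+(-2)·-1+(2)·0+(1)·0+(-1)·0+(-1)·-1 = 2
  [T]: (-2)·1+(1)·1+(-2)·1+(2)·-1+(1)·0+(-1)·1+(-1)·1 = -7
⇒ I^9 Θ^4 L^2 T^-7

{"I": 9, "Θ": 4, "L": 2, "T": -7}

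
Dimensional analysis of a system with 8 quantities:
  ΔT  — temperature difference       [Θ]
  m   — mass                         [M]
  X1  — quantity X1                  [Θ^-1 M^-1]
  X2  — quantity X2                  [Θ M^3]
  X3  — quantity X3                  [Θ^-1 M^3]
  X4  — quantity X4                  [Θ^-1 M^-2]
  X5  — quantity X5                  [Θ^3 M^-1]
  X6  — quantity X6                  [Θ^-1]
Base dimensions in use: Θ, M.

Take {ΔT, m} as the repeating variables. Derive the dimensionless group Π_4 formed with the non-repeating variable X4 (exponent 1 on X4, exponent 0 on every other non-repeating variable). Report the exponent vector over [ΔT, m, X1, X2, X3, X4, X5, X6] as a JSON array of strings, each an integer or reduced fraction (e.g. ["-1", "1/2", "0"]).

Exponent matrix [Θ,M] × [ΔT,m,X1,X2,X3,X4,X5,X6]:
  Θ: [ 1  0 -1  1 -1 -1  3 -1]
  M: [ 0  1 -1  3  3 -2 -1  0]
RREF → pivots at {ΔT,m} ⇒ r = 2
Repeat: ΔT,m; free: X1,X2,X3,X4,X5,X6
RREF:
  r0: [   1    0   -1    1   -1   -1    3   -1]
  r1: [   0    1   -1    3    3   -2   -1    0]
Fix exponent of X4 at 1, X1 at 0, X2 at 0, X3 at 0, X5 at 0, X6 at 0; solve each RREF row for its pivot's exponent:
  r0: exp(ΔT) + (-1)·1 = 0 ⇒ exp(ΔT) = 1
  r1: exp(m) + (-2)·1 = 0 ⇒ exp(m) = 2
Π_4 = ΔT · m^2 · X4

["1", "2", "0", "0", "0", "1", "0", "0"]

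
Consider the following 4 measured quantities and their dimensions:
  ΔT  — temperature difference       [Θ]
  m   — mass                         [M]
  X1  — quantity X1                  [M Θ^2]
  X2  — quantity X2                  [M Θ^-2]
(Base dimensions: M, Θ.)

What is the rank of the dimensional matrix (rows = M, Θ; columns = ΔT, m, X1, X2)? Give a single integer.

Write exponents as rows M,Θ / cols ΔT,m,X1,X2:
  M: [ 0  1  1  1]
  Θ: [ 1  0  2 -2]
Row reduction gives pivot columns ΔT,m; rank = 2

2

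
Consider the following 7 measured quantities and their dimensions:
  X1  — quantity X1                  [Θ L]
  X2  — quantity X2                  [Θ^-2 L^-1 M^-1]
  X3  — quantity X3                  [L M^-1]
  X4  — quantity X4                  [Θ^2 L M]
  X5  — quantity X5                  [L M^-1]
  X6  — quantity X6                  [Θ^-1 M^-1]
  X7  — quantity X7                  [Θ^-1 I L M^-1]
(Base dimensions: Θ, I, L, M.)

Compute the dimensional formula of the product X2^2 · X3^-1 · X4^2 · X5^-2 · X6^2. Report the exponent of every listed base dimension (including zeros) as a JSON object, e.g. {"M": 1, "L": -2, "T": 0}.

{"Θ": -2, "I": 0, "L": -3, "M": 1}

Exponent matrix [Θ,I,L,M] × [X1,X2,X3,X4,X5,X6,X7]:
  Θ: [ 1 -2  0  2  0 -1 -1]
  I: [ 0  0  0  0  0  0  1]
  L: [ 1 -1  1  1  1  0  1]
  M: [ 0 -1 -1  1 -1 -1 -1]
  [Θ]: (2)·-2+(-1)·0+(2)·2+(-2)·0+(2)·-1 = -2
  [I]: (2)·0+(-1)·0+(2)·0+(-2)·0+(2)·0 = 0
  [L]: (2)·-1+(-1)·1+(2)·1+(-2)·1+(2)·0 = -3
  [M]: (2)·-1+(-1)·-1+(2)·1+(-2)·-1+(2)·-1 = 1
⇒ Θ^-2 L^-3 M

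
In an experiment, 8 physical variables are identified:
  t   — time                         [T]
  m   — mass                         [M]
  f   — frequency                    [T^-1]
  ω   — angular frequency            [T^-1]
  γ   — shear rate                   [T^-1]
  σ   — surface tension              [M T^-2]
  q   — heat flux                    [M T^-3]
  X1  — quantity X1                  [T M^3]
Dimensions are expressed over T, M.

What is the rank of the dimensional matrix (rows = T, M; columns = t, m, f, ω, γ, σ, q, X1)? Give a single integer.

2

Write exponents as rows T,M / cols t,m,f,ω,γ,σ,q,X1:
  T: [ 1  0 -1 -1 -1 -2 -3  1]
  M: [ 0  1  0  0  0  1  1  3]
Echelon form has 2 nonzero rows (pivots: t,m)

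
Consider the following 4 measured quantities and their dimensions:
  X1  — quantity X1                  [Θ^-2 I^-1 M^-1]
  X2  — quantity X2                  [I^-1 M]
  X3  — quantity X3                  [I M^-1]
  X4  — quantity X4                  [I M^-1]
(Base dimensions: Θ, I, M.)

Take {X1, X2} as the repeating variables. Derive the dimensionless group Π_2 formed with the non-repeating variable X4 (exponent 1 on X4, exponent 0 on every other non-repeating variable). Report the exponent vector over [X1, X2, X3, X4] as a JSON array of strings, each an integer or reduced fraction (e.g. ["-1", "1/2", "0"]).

Exponent matrix [Θ,I,M] × [X1,X2,X3,X4]:
  Θ: [-2  0  0  0]
  I: [-1 -1  1  1]
  M: [-1  1 -1 -1]
Echelon form has 2 nonzero rows (pivots: X1,X2)
Pivot set = {X1,X2}, free = {X3,X4}
RREF:
  r0: [   1    0    0    0]
  r1: [   0    1   -1   -1]
  r2: [   0    0    0    0]
Fix exponent of X4 at 1, X3 at 0; solve each RREF row for its pivot's exponent:
  r0: exp(X1) + (0)·1 = 0 ⇒ exp(X1) = 0
  r1: exp(X2) + (-1)·1 = 0 ⇒ exp(X2) = 1
Π_2 = X2 · X4

["0", "1", "0", "1"]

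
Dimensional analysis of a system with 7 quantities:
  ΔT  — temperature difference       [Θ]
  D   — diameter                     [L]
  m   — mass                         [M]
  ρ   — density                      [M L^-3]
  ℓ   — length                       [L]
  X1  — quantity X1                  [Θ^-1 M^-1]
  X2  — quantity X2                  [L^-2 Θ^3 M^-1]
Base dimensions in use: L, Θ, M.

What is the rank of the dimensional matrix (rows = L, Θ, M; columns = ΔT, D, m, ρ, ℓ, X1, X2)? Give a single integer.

Exponent matrix [L,Θ,M] × [ΔT,D,m,ρ,ℓ,X1,X2]:
  L: [ 0  1  0 -3  1  0 -2]
  Θ: [ 1  0  0  0  0 -1  3]
  M: [ 0  0  1  1  0 -1 -1]
RREF → pivots at {ΔT,D,m} ⇒ r = 3

3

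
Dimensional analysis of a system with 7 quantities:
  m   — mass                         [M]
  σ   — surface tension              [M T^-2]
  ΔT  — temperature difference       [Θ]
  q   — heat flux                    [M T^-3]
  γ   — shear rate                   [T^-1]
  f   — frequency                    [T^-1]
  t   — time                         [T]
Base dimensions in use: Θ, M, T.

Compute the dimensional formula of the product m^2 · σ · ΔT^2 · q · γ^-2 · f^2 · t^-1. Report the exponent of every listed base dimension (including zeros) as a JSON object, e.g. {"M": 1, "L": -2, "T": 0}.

Dimensional matrix (Θ×M×T by m×σ×ΔT×q×γ×f×t):
  Θ: [ 0  0  1  0  0  0  0]
  M: [ 1  1  0  1  0  0  0]
  T: [ 0 -2  0 -3 -1 -1  1]
  [Θ]: (2)·0+(1)·0+(2)·1+(1)·0+(-2)·0+(2)·0+(-1)·0 = 2
  [M]: (2)·1+(1)·1+(2)·0+(1)·1+(-2)·0+(2)·0+(-1)·0 = 4
  [T]: (2)·0+(1)·-2+(2)·0+(1)·-3+(-2)·-1+(2)·-1+(-1)·1 = -6
⇒ Θ^2 M^4 T^-6

{"Θ": 2, "M": 4, "T": -6}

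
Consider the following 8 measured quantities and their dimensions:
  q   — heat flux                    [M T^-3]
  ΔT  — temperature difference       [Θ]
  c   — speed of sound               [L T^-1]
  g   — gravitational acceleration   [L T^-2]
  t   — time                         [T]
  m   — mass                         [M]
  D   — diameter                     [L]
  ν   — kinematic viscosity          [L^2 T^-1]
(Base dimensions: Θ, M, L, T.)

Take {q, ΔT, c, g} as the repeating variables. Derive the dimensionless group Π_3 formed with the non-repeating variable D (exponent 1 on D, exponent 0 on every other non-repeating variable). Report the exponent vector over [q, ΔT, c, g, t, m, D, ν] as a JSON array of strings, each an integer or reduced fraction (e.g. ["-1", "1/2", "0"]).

["0", "0", "-2", "1", "0", "0", "1", "0"]

Write exponents as rows Θ,M,L,T / cols q,ΔT,c,g,t,m,D,ν:
  Θ: [ 0  1  0  0  0  0  0  0]
  M: [ 1  0  0  0  0  1  0  0]
  L: [ 0  0  1  1  0  0  1  2]
  T: [-3  0 -1 -2  1  0  0 -1]
Row reduction gives pivot columns q,ΔT,c,g; rank = 4
Pivot set = {q,ΔT,c,g}, free = {t,m,D,ν}
RREF:
  r0: [   1    0    0    0    0    1    0    0]
  r1: [   0    1    0    0    0    0    0    0]
  r2: [   0    0    1    0    1    3    2    3]
  r3: [   0    0    0    1   -1   -3   -1   -1]
Fix exponent of D at 1, t at 0, m at 0, ν at 0; solve each RREF row for its pivot's exponent:
  r0: exp(q) + (0)·1 = 0 ⇒ exp(q) = 0
  r1: exp(ΔT) + (0)·1 = 0 ⇒ exp(ΔT) = 0
  r2: exp(c) + (2)·1 = 0 ⇒ exp(c) = -2
  r3: exp(g) + (-1)·1 = 0 ⇒ exp(g) = 1
Π_3 = c^-2 · g · D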